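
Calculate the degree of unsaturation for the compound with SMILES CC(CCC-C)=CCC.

1

Molecular formula from the SMILES: C9H18.
DoU = (2C + 2 + N − H − X)/2 = (2·9 + 2 + 0 − 18 − 0)/2 = 2/2 = 1.
(Structurally: 0 ring(s) + 1 π bond(s) = 1.)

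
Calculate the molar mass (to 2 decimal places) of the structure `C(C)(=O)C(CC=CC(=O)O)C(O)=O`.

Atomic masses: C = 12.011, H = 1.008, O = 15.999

186.16

Molecular formula: C8H10O5.
M = 8×12.011 + 10×1.008 + 5×15.999 = 186.16 g/mol.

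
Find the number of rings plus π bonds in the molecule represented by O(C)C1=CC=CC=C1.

Molecular formula from the SMILES: C7H8O.
DoU = (2C + 2 + N − H − X)/2 = (2·7 + 2 + 0 − 8 − 0)/2 = 8/2 = 4.
(Structurally: 1 ring(s) + 3 π bond(s) = 4.)

4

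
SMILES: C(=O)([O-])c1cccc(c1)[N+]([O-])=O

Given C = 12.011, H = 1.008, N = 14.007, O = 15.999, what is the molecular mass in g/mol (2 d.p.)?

166.11

Molecular formula: C7H4NO4-.
M = 7×12.011 + 4×1.008 + 1×14.007 + 4×15.999 = 166.11 g/mol.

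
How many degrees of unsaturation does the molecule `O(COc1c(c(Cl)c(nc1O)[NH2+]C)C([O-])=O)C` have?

5

Molecular formula from the SMILES: C9H11ClN2O5.
DoU = (2C + 2 + N − H − X)/2 = (2·9 + 2 + 2 − 11 − 1)/2 = 10/2 = 5.
(Structurally: 1 ring(s) + 4 π bond(s) = 5.)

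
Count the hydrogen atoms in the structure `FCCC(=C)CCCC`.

15

Hydrogens are implicit in SMILES; fill each atom to its normal valence:
  6 × C: 2 H each → 12
  1 × C: 3 H
  1 × C: no H
  1 × F: no H
  Total hydrogens = 15.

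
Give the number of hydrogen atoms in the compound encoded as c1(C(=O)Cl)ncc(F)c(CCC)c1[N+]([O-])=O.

Hydrogens are implicit in SMILES; fill each atom to its normal valence:
  4 × C (aromatic): no H
  2 × C: 2 H each → 4
  2 × O: no H
  1 × C: 3 H
  1 × C (aromatic): 1 H
  1 × C: no H
  1 × Cl: no H
  1 × F: no H
  1 × N (aromatic): no H
  1 × N (charge +1): no H
  1 × O (charge -1): no H
  Total hydrogens = 8.

8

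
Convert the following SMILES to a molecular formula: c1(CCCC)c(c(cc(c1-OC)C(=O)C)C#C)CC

Heavy atoms from the SMILES: 17 C, 2 O.
Implicit hydrogens by atom environment:
  5 × C (aromatic): no H
  4 × C: 3 H each → 12
  4 × C: 2 H each → 8
  2 × C: no H
  2 × O: no H
  1 × C (aromatic): 1 H
  1 × C: 1 H
  Total hydrogens = 22.
Molecular formula: C17H22O2

C17H22O2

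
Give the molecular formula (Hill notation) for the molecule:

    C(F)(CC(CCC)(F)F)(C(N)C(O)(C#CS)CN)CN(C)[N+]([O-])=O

Heavy atoms from the SMILES: 13 C, 3 F, 4 N, 3 O, 1 S.
Implicit hydrogens by atom environment:
  5 × C: 2 H each → 10
  5 × C: no H
  3 × F: no H
  2 × C: 3 H each → 6
  2 × N: 2 H each → 4
  1 × C: 1 H
  1 × N: no H
  1 × N (charge +1): no H
  1 × O: 1 H
  1 × O: no H
  1 × O (charge -1): no H
  1 × S: 1 H
  Total hydrogens = 23.
Molecular formula: C13H23F3N4O3S

C13H23F3N4O3S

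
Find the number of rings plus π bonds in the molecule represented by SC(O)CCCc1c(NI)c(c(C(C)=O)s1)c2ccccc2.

8

Molecular formula from the SMILES: C16H18INO2S2.
DoU = (2C + 2 + N − H − X)/2 = (2·16 + 2 + 1 − 18 − 1)/2 = 16/2 = 8.
(Structurally: 2 ring(s) + 6 π bond(s) = 8.)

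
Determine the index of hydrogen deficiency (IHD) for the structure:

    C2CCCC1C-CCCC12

2

Molecular formula from the SMILES: C10H18.
DoU = (2C + 2 + N − H − X)/2 = (2·10 + 2 + 0 − 18 − 0)/2 = 4/2 = 2.
(Structurally: 2 ring(s) + 0 π bond(s) = 2.)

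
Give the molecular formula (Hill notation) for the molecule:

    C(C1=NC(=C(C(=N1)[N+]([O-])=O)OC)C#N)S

C7H6N4O3S

Heavy atoms from the SMILES: 7 C, 4 N, 3 O, 1 S.
Implicit hydrogens by atom environment:
  4 × C (aromatic): no H
  2 × N (aromatic): no H
  2 × O: no H
  1 × C: 3 H
  1 × C: 2 H
  1 × C: no H
  1 × N: no H
  1 × N (charge +1): no H
  1 × O (charge -1): no H
  1 × S: 1 H
  Total hydrogens = 6.
Molecular formula: C7H6N4O3S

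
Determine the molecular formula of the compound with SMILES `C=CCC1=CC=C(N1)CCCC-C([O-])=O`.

Heavy atoms from the SMILES: 12 C, 1 N, 2 O.
Implicit hydrogens by atom environment:
  6 × C: 2 H each → 12
  2 × C (aromatic): 1 H each → 2
  2 × C (aromatic): no H
  1 × C: 1 H
  1 × C: no H
  1 × N (aromatic): 1 H
  1 × O: no H
  1 × O (charge -1): no H
  Total hydrogens = 16.
Net charge -1.
Molecular formula: C12H16NO2-

C12H16NO2-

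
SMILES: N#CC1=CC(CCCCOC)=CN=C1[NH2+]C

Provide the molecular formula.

C12H18N3O+

Heavy atoms from the SMILES: 12 C, 3 N, 1 O.
Implicit hydrogens by atom environment:
  4 × C: 2 H each → 8
  3 × C (aromatic): no H
  2 × C: 3 H each → 6
  2 × C (aromatic): 1 H each → 2
  1 × C: no H
  1 × N (charge +1): 2 H
  1 × N (aromatic): no H
  1 × N: no H
  1 × O: no H
  Total hydrogens = 18.
Net charge +1.
Molecular formula: C12H18N3O+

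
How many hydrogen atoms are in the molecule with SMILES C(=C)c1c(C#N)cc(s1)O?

5

Hydrogens are implicit in SMILES; fill each atom to its normal valence:
  3 × C (aromatic): no H
  1 × C: 2 H
  1 × C (aromatic): 1 H
  1 × C: 1 H
  1 × C: no H
  1 × N: no H
  1 × O: 1 H
  1 × S (aromatic): no H
  Total hydrogens = 5.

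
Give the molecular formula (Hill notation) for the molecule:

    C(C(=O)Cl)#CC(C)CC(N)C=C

C9H12ClNO

Heavy atoms from the SMILES: 9 C, 1 Cl, 1 N, 1 O.
Implicit hydrogens by atom environment:
  3 × C: 1 H each → 3
  3 × C: no H
  2 × C: 2 H each → 4
  1 × C: 3 H
  1 × Cl: no H
  1 × N: 2 H
  1 × O: no H
  Total hydrogens = 12.
Molecular formula: C9H12ClNO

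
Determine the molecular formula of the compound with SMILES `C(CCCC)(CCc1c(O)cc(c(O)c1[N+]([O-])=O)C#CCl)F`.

C15H17ClFNO4

Heavy atoms from the SMILES: 15 C, 1 Cl, 1 F, 1 N, 4 O.
Implicit hydrogens by atom environment:
  5 × C: 2 H each → 10
  5 × C (aromatic): no H
  2 × C: no H
  2 × O: 1 H each → 2
  1 × C: 3 H
  1 × C (aromatic): 1 H
  1 × C: 1 H
  1 × Cl: no H
  1 × F: no H
  1 × N (charge +1): no H
  1 × O: no H
  1 × O (charge -1): no H
  Total hydrogens = 17.
Molecular formula: C15H17ClFNO4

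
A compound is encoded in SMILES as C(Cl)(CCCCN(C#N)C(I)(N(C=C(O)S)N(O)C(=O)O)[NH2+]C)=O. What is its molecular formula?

C11H18ClIN5O5S+

Heavy atoms from the SMILES: 11 C, 1 Cl, 1 I, 5 N, 5 O, 1 S.
Implicit hydrogens by atom environment:
  5 × C: no H
  4 × C: 2 H each → 8
  4 × N: no H
  3 × O: 1 H each → 3
  2 × O: no H
  1 × C: 3 H
  1 × C: 1 H
  1 × Cl: no H
  1 × I: no H
  1 × N (charge +1): 2 H
  1 × S: 1 H
  Total hydrogens = 18.
Net charge +1.
Molecular formula: C11H18ClIN5O5S+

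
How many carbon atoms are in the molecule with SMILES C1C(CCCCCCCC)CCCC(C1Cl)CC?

The symbol for carbon appears 17 times in the SMILES. (Cl is a single chlorine, not C + l.)

17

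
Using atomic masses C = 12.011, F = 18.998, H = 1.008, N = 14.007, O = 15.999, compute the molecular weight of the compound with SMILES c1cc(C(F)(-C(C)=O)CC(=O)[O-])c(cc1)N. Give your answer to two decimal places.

224.21

Molecular formula: C11H11FNO3-.
M = 11×12.011 + 1×18.998 + 11×1.008 + 1×14.007 + 3×15.999 = 224.21 g/mol.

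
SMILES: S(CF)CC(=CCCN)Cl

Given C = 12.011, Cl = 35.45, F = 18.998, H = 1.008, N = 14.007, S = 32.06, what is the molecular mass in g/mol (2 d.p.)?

183.67

Molecular formula: C6H11ClFNS.
M = 6×12.011 + 1×35.45 + 1×18.998 + 11×1.008 + 1×14.007 + 1×32.06 = 183.67 g/mol.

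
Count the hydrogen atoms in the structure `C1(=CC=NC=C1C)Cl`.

Hydrogens are implicit in SMILES; fill each atom to its normal valence:
  3 × C (aromatic): 1 H each → 3
  2 × C (aromatic): no H
  1 × C: 3 H
  1 × Cl: no H
  1 × N (aromatic): no H
  Total hydrogens = 6.

6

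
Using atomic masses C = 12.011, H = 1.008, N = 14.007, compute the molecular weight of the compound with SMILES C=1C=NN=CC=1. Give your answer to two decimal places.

80.09

Molecular formula: C4H4N2.
M = 4×12.011 + 4×1.008 + 2×14.007 = 80.09 g/mol.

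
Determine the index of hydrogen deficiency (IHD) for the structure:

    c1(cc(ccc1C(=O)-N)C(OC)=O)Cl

6

Molecular formula from the SMILES: C9H8ClNO3.
DoU = (2C + 2 + N − H − X)/2 = (2·9 + 2 + 1 − 8 − 1)/2 = 12/2 = 6.
(Structurally: 1 ring(s) + 5 π bond(s) = 6.)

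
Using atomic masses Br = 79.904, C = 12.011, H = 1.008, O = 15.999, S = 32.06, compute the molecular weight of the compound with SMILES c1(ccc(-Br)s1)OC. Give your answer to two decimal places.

Molecular formula: C5H5BrOS.
M = 1×79.904 + 5×12.011 + 5×1.008 + 1×15.999 + 1×32.06 = 193.06 g/mol.

193.06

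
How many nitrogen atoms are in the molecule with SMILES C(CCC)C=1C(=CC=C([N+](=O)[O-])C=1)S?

1

The symbol for nitrogen appears 1 time in the SMILES.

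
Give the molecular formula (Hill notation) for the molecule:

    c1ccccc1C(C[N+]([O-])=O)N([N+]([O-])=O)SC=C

C10H11N3O4S

Heavy atoms from the SMILES: 10 C, 3 N, 4 O, 1 S.
Implicit hydrogens by atom environment:
  5 × C (aromatic): 1 H each → 5
  2 × C: 2 H each → 4
  2 × C: 1 H each → 2
  2 × N (charge +1): no H
  2 × O: no H
  2 × O (charge -1): no H
  1 × C (aromatic): no H
  1 × N: no H
  1 × S: no H
  Total hydrogens = 11.
Molecular formula: C10H11N3O4S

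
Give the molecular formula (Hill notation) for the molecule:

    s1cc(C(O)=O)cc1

C5H4O2S

Heavy atoms from the SMILES: 5 C, 2 O, 1 S.
Implicit hydrogens by atom environment:
  3 × C (aromatic): 1 H each → 3
  1 × C (aromatic): no H
  1 × C: no H
  1 × O: 1 H
  1 × O: no H
  1 × S (aromatic): no H
  Total hydrogens = 4.
Molecular formula: C5H4O2S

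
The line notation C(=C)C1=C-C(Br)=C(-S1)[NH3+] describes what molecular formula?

C6H7BrNS+

Heavy atoms from the SMILES: 1 Br, 6 C, 1 N, 1 S.
Implicit hydrogens by atom environment:
  3 × C (aromatic): no H
  1 × Br: no H
  1 × C: 2 H
  1 × C (aromatic): 1 H
  1 × C: 1 H
  1 × N (charge +1): 3 H
  1 × S (aromatic): no H
  Total hydrogens = 7.
Net charge +1.
Molecular formula: C6H7BrNS+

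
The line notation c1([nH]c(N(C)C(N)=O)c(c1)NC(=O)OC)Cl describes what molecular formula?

C8H11ClN4O3

Heavy atoms from the SMILES: 8 C, 1 Cl, 4 N, 3 O.
Implicit hydrogens by atom environment:
  3 × C (aromatic): no H
  3 × O: no H
  2 × C: 3 H each → 6
  2 × C: no H
  1 × C (aromatic): 1 H
  1 × Cl: no H
  1 × N: 2 H
  1 × N (aromatic): 1 H
  1 × N: 1 H
  1 × N: no H
  Total hydrogens = 11.
Molecular formula: C8H11ClN4O3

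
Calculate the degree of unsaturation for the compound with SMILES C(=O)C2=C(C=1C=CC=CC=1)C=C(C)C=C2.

9

Molecular formula from the SMILES: C14H12O.
DoU = (2C + 2 + N − H − X)/2 = (2·14 + 2 + 0 − 12 − 0)/2 = 18/2 = 9.
(Structurally: 2 ring(s) + 7 π bond(s) = 9.)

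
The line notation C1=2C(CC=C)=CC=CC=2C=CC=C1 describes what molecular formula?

C13H12

Heavy atoms from the SMILES: 13 C.
Implicit hydrogens by atom environment:
  7 × C (aromatic): 1 H each → 7
  3 × C (aromatic): no H
  2 × C: 2 H each → 4
  1 × C: 1 H
  Total hydrogens = 12.
Molecular formula: C13H12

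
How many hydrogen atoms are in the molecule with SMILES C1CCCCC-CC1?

Hydrogens are implicit in SMILES; fill each atom to its normal valence:
  8 × C: 2 H each → 16
  Total hydrogens = 16.

16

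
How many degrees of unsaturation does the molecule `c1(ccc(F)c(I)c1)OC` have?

Molecular formula from the SMILES: C7H6FIO.
DoU = (2C + 2 + N − H − X)/2 = (2·7 + 2 + 0 − 6 − 2)/2 = 8/2 = 4.
(Structurally: 1 ring(s) + 3 π bond(s) = 4.)

4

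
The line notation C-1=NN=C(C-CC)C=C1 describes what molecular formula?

Heavy atoms from the SMILES: 7 C, 2 N.
Implicit hydrogens by atom environment:
  3 × C (aromatic): 1 H each → 3
  2 × C: 2 H each → 4
  2 × N (aromatic): no H
  1 × C: 3 H
  1 × C (aromatic): no H
  Total hydrogens = 10.
Molecular formula: C7H10N2

C7H10N2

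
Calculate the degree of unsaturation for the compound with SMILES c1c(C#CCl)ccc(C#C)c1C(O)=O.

9

Molecular formula from the SMILES: C11H5ClO2.
DoU = (2C + 2 + N − H − X)/2 = (2·11 + 2 + 0 − 5 − 1)/2 = 18/2 = 9.
(Structurally: 1 ring(s) + 8 π bond(s) = 9.)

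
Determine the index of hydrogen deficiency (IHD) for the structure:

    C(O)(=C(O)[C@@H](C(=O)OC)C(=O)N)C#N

Molecular formula from the SMILES: C7H8N2O5.
DoU = (2C + 2 + N − H − X)/2 = (2·7 + 2 + 2 − 8 − 0)/2 = 10/2 = 5.
(Structurally: 0 ring(s) + 5 π bond(s) = 5.)

5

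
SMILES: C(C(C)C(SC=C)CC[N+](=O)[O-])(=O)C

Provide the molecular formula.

Heavy atoms from the SMILES: 9 C, 1 N, 3 O, 1 S.
Implicit hydrogens by atom environment:
  3 × C: 2 H each → 6
  3 × C: 1 H each → 3
  2 × C: 3 H each → 6
  2 × O: no H
  1 × C: no H
  1 × N (charge +1): no H
  1 × O (charge -1): no H
  1 × S: no H
  Total hydrogens = 15.
Molecular formula: C9H15NO3S

C9H15NO3S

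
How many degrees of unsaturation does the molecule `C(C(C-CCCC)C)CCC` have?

0

Molecular formula from the SMILES: C11H24.
DoU = (2C + 2 + N − H − X)/2 = (2·11 + 2 + 0 − 24 − 0)/2 = 0/2 = 0.
(Structurally: 0 ring(s) + 0 π bond(s) = 0.)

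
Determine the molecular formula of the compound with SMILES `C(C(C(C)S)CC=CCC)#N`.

Heavy atoms from the SMILES: 9 C, 1 N, 1 S.
Implicit hydrogens by atom environment:
  4 × C: 1 H each → 4
  2 × C: 3 H each → 6
  2 × C: 2 H each → 4
  1 × C: no H
  1 × N: no H
  1 × S: 1 H
  Total hydrogens = 15.
Molecular formula: C9H15NS

C9H15NS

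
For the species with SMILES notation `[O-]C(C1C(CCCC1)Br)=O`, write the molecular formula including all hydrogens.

C7H10BrO2-

Heavy atoms from the SMILES: 1 Br, 7 C, 2 O.
Implicit hydrogens by atom environment:
  4 × C: 2 H each → 8
  2 × C: 1 H each → 2
  1 × Br: no H
  1 × C: no H
  1 × O: no H
  1 × O (charge -1): no H
  Total hydrogens = 10.
Net charge -1.
Molecular formula: C7H10BrO2-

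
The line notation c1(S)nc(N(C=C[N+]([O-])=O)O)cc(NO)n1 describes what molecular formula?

Heavy atoms from the SMILES: 6 C, 5 N, 4 O, 1 S.
Implicit hydrogens by atom environment:
  3 × C (aromatic): no H
  2 × C: 1 H each → 2
  2 × N (aromatic): no H
  2 × O: 1 H each → 2
  1 × C (aromatic): 1 H
  1 × N: 1 H
  1 × N: no H
  1 × N (charge +1): no H
  1 × O: no H
  1 × O (charge -1): no H
  1 × S: 1 H
  Total hydrogens = 7.
Molecular formula: C6H7N5O4S

C6H7N5O4S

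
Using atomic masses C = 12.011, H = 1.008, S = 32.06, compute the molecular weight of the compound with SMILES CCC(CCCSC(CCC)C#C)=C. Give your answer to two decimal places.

Molecular formula: C13H22S.
M = 13×12.011 + 22×1.008 + 1×32.06 = 210.38 g/mol.

210.38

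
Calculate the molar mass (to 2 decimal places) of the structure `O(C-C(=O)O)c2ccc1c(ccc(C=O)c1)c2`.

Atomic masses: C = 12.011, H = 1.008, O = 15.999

230.22

Molecular formula: C13H10O4.
M = 13×12.011 + 10×1.008 + 4×15.999 = 230.22 g/mol.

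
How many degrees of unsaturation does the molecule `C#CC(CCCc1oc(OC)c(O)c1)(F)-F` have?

5

Molecular formula from the SMILES: C11H12F2O3.
DoU = (2C + 2 + N − H − X)/2 = (2·11 + 2 + 0 − 12 − 2)/2 = 10/2 = 5.
(Structurally: 1 ring(s) + 4 π bond(s) = 5.)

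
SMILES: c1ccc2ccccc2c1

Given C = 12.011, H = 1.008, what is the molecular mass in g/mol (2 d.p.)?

Molecular formula: C10H8.
M = 10×12.011 + 8×1.008 = 128.17 g/mol.

128.17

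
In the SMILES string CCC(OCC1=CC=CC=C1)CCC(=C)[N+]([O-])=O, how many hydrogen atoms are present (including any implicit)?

19

Hydrogens are implicit in SMILES; fill each atom to its normal valence:
  5 × C: 2 H each → 10
  5 × C (aromatic): 1 H each → 5
  2 × O: no H
  1 × C: 3 H
  1 × C: 1 H
  1 × C: no H
  1 × C (aromatic): no H
  1 × N (charge +1): no H
  1 × O (charge -1): no H
  Total hydrogens = 19.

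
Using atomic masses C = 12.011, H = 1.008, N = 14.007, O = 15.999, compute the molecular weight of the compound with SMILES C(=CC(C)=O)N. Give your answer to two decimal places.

Molecular formula: C4H7NO.
M = 4×12.011 + 7×1.008 + 1×14.007 + 1×15.999 = 85.11 g/mol.

85.11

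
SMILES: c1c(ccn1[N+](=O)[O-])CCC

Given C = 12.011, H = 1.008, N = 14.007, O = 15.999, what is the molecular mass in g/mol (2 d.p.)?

Molecular formula: C7H10N2O2.
M = 7×12.011 + 10×1.008 + 2×14.007 + 2×15.999 = 154.17 g/mol.

154.17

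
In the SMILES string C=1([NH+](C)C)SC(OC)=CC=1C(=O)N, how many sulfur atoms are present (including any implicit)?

1

The symbol for sulfur appears 1 time in the SMILES.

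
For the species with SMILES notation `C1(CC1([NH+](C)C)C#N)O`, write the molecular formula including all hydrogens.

Heavy atoms from the SMILES: 6 C, 2 N, 1 O.
Implicit hydrogens by atom environment:
  2 × C: 3 H each → 6
  2 × C: no H
  1 × C: 2 H
  1 × C: 1 H
  1 × N (charge +1): 1 H
  1 × N: no H
  1 × O: 1 H
  Total hydrogens = 11.
Net charge +1.
Molecular formula: C6H11N2O+

C6H11N2O+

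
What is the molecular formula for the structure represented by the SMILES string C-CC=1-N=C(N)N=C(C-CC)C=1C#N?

Heavy atoms from the SMILES: 10 C, 4 N.
Implicit hydrogens by atom environment:
  4 × C (aromatic): no H
  3 × C: 2 H each → 6
  2 × C: 3 H each → 6
  2 × N (aromatic): no H
  1 × C: no H
  1 × N: 2 H
  1 × N: no H
  Total hydrogens = 14.
Molecular formula: C10H14N4

C10H14N4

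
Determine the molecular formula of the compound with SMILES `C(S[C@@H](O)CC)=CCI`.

C6H11IOS

Heavy atoms from the SMILES: 6 C, 1 I, 1 O, 1 S.
Implicit hydrogens by atom environment:
  3 × C: 1 H each → 3
  2 × C: 2 H each → 4
  1 × C: 3 H
  1 × I: no H
  1 × O: 1 H
  1 × S: no H
  Total hydrogens = 11.
Molecular formula: C6H11IOS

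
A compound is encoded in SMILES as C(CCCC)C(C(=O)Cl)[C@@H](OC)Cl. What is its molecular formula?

C9H16Cl2O2

Heavy atoms from the SMILES: 9 C, 2 Cl, 2 O.
Implicit hydrogens by atom environment:
  4 × C: 2 H each → 8
  2 × C: 3 H each → 6
  2 × C: 1 H each → 2
  2 × Cl: no H
  2 × O: no H
  1 × C: no H
  Total hydrogens = 16.
Molecular formula: C9H16Cl2O2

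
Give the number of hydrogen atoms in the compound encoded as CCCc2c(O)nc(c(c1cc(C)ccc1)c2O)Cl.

Hydrogens are implicit in SMILES; fill each atom to its normal valence:
  7 × C (aromatic): no H
  4 × C (aromatic): 1 H each → 4
  2 × C: 3 H each → 6
  2 × C: 2 H each → 4
  2 × O: 1 H each → 2
  1 × Cl: no H
  1 × N (aromatic): no H
  Total hydrogens = 16.

16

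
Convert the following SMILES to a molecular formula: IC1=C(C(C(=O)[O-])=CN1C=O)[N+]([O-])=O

Heavy atoms from the SMILES: 6 C, 1 I, 2 N, 5 O.
Implicit hydrogens by atom environment:
  3 × C (aromatic): no H
  3 × O: no H
  2 × O (charge -1): no H
  1 × C (aromatic): 1 H
  1 × C: 1 H
  1 × C: no H
  1 × I: no H
  1 × N (aromatic): no H
  1 × N (charge +1): no H
  Total hydrogens = 2.
Net charge -1.
Molecular formula: C6H2IN2O5-

C6H2IN2O5-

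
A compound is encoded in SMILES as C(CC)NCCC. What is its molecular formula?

C6H15N

Heavy atoms from the SMILES: 6 C, 1 N.
Implicit hydrogens by atom environment:
  4 × C: 2 H each → 8
  2 × C: 3 H each → 6
  1 × N: 1 H
  Total hydrogens = 15.
Molecular formula: C6H15N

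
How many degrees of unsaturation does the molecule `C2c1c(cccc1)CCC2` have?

5

Molecular formula from the SMILES: C10H12.
DoU = (2C + 2 + N − H − X)/2 = (2·10 + 2 + 0 − 12 − 0)/2 = 10/2 = 5.
(Structurally: 2 ring(s) + 3 π bond(s) = 5.)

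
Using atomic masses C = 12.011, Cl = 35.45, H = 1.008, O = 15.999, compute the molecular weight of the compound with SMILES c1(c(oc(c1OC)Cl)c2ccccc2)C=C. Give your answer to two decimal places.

Molecular formula: C13H11ClO2.
M = 13×12.011 + 1×35.45 + 11×1.008 + 2×15.999 = 234.68 g/mol.

234.68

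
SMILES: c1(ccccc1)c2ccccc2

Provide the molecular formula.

Heavy atoms from the SMILES: 12 C.
Implicit hydrogens by atom environment:
  10 × C (aromatic): 1 H each → 10
  2 × C (aromatic): no H
  Total hydrogens = 10.
Molecular formula: C12H10

C12H10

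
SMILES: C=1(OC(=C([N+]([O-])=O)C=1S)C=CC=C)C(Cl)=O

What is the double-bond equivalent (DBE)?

Molecular formula from the SMILES: C9H6ClNO4S.
DoU = (2C + 2 + N − H − X)/2 = (2·9 + 2 + 1 − 6 − 1)/2 = 14/2 = 7.
(Structurally: 1 ring(s) + 6 π bond(s) = 7.)

7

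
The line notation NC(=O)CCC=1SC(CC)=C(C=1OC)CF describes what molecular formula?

Heavy atoms from the SMILES: 11 C, 1 F, 1 N, 2 O, 1 S.
Implicit hydrogens by atom environment:
  4 × C: 2 H each → 8
  4 × C (aromatic): no H
  2 × C: 3 H each → 6
  2 × O: no H
  1 × C: no H
  1 × F: no H
  1 × N: 2 H
  1 × S (aromatic): no H
  Total hydrogens = 16.
Molecular formula: C11H16FNO2S

C11H16FNO2S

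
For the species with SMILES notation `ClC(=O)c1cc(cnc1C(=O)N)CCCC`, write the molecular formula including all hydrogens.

Heavy atoms from the SMILES: 11 C, 1 Cl, 2 N, 2 O.
Implicit hydrogens by atom environment:
  3 × C: 2 H each → 6
  3 × C (aromatic): no H
  2 × C (aromatic): 1 H each → 2
  2 × C: no H
  2 × O: no H
  1 × C: 3 H
  1 × Cl: no H
  1 × N: 2 H
  1 × N (aromatic): no H
  Total hydrogens = 13.
Molecular formula: C11H13ClN2O2

C11H13ClN2O2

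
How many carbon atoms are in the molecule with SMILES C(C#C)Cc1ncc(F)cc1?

The symbol for carbon appears 9 times in the SMILES. Lowercase c denotes aromatic carbon and counts toward C.

9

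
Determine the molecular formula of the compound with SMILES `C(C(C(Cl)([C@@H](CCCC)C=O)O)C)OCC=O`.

C12H21ClO4

Heavy atoms from the SMILES: 12 C, 1 Cl, 4 O.
Implicit hydrogens by atom environment:
  5 × C: 2 H each → 10
  4 × C: 1 H each → 4
  3 × O: no H
  2 × C: 3 H each → 6
  1 × C: no H
  1 × Cl: no H
  1 × O: 1 H
  Total hydrogens = 21.
Molecular formula: C12H21ClO4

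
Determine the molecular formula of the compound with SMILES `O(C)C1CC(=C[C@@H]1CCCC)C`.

C11H20O

Heavy atoms from the SMILES: 11 C, 1 O.
Implicit hydrogens by atom environment:
  4 × C: 2 H each → 8
  3 × C: 3 H each → 9
  3 × C: 1 H each → 3
  1 × C: no H
  1 × O: no H
  Total hydrogens = 20.
Molecular formula: C11H20O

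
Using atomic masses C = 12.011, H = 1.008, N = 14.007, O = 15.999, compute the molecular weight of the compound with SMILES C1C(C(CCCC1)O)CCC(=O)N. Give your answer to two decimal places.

185.27

Molecular formula: C10H19NO2.
M = 10×12.011 + 19×1.008 + 1×14.007 + 2×15.999 = 185.27 g/mol.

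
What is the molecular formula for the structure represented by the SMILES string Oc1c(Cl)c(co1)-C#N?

C5H2ClNO2

Heavy atoms from the SMILES: 5 C, 1 Cl, 1 N, 2 O.
Implicit hydrogens by atom environment:
  3 × C (aromatic): no H
  1 × C (aromatic): 1 H
  1 × C: no H
  1 × Cl: no H
  1 × N: no H
  1 × O: 1 H
  1 × O (aromatic): no H
  Total hydrogens = 2.
Molecular formula: C5H2ClNO2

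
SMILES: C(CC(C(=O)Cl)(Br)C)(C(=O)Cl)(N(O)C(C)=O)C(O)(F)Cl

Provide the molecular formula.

Heavy atoms from the SMILES: 1 Br, 9 C, 3 Cl, 1 F, 1 N, 5 O.
Implicit hydrogens by atom environment:
  6 × C: no H
  3 × Cl: no H
  3 × O: no H
  2 × C: 3 H each → 6
  2 × O: 1 H each → 2
  1 × Br: no H
  1 × C: 2 H
  1 × F: no H
  1 × N: no H
  Total hydrogens = 10.
Molecular formula: C9H10BrCl3FNO5

C9H10BrCl3FNO5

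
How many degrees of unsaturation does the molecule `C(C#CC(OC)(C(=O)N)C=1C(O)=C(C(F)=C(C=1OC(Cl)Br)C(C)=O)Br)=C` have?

Molecular formula from the SMILES: C16H13Br2ClFNO5.
DoU = (2C + 2 + N − H − X)/2 = (2·16 + 2 + 1 − 13 − 4)/2 = 18/2 = 9.
(Structurally: 1 ring(s) + 8 π bond(s) = 9.)

9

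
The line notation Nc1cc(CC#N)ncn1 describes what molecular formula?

C6H6N4

Heavy atoms from the SMILES: 6 C, 4 N.
Implicit hydrogens by atom environment:
  2 × C (aromatic): 1 H each → 2
  2 × C (aromatic): no H
  2 × N (aromatic): no H
  1 × C: 2 H
  1 × C: no H
  1 × N: 2 H
  1 × N: no H
  Total hydrogens = 6.
Molecular formula: C6H6N4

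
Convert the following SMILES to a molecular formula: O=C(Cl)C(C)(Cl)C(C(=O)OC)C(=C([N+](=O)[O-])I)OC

Heavy atoms from the SMILES: 9 C, 2 Cl, 1 I, 1 N, 6 O.
Implicit hydrogens by atom environment:
  5 × C: no H
  5 × O: no H
  3 × C: 3 H each → 9
  2 × Cl: no H
  1 × C: 1 H
  1 × I: no H
  1 × N (charge +1): no H
  1 × O (charge -1): no H
  Total hydrogens = 10.
Molecular formula: C9H10Cl2INO6

C9H10Cl2INO6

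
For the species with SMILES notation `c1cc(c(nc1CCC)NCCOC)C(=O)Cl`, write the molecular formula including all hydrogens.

Heavy atoms from the SMILES: 12 C, 1 Cl, 2 N, 2 O.
Implicit hydrogens by atom environment:
  4 × C: 2 H each → 8
  3 × C (aromatic): no H
  2 × C: 3 H each → 6
  2 × C (aromatic): 1 H each → 2
  2 × O: no H
  1 × C: no H
  1 × Cl: no H
  1 × N: 1 H
  1 × N (aromatic): no H
  Total hydrogens = 17.
Molecular formula: C12H17ClN2O2

C12H17ClN2O2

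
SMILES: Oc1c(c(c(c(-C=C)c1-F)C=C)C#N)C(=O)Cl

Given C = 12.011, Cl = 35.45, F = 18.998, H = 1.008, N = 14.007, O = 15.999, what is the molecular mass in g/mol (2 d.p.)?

251.64

Molecular formula: C12H7ClFNO2.
M = 12×12.011 + 1×35.45 + 1×18.998 + 7×1.008 + 1×14.007 + 2×15.999 = 251.64 g/mol.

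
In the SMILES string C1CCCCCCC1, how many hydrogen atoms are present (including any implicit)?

Hydrogens are implicit in SMILES; fill each atom to its normal valence:
  8 × C: 2 H each → 16
  Total hydrogens = 16.

16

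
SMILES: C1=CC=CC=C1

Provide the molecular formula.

Heavy atoms from the SMILES: 6 C.
Implicit hydrogens by atom environment:
  6 × C (aromatic): 1 H each → 6
  Total hydrogens = 6.
Molecular formula: C6H6

C6H6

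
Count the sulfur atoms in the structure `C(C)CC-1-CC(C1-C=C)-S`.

The symbol for sulfur appears 1 time in the SMILES.

1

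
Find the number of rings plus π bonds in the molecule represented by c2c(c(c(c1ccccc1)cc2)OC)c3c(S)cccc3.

12

Molecular formula from the SMILES: C19H16OS.
DoU = (2C + 2 + N − H − X)/2 = (2·19 + 2 + 0 − 16 − 0)/2 = 24/2 = 12.
(Structurally: 3 ring(s) + 9 π bond(s) = 12.)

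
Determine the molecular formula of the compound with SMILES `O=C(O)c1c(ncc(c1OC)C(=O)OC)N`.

C9H10N2O5

Heavy atoms from the SMILES: 9 C, 2 N, 5 O.
Implicit hydrogens by atom environment:
  4 × C (aromatic): no H
  4 × O: no H
  2 × C: 3 H each → 6
  2 × C: no H
  1 × C (aromatic): 1 H
  1 × N: 2 H
  1 × N (aromatic): no H
  1 × O: 1 H
  Total hydrogens = 10.
Molecular formula: C9H10N2O5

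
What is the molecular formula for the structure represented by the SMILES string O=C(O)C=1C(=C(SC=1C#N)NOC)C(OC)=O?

C9H8N2O5S

Heavy atoms from the SMILES: 9 C, 2 N, 5 O, 1 S.
Implicit hydrogens by atom environment:
  4 × C (aromatic): no H
  4 × O: no H
  3 × C: no H
  2 × C: 3 H each → 6
  1 × N: 1 H
  1 × N: no H
  1 × O: 1 H
  1 × S (aromatic): no H
  Total hydrogens = 8.
Molecular formula: C9H8N2O5S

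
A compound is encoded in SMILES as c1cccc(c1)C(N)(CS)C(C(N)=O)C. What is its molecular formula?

C11H16N2OS

Heavy atoms from the SMILES: 11 C, 2 N, 1 O, 1 S.
Implicit hydrogens by atom environment:
  5 × C (aromatic): 1 H each → 5
  2 × C: no H
  2 × N: 2 H each → 4
  1 × C: 3 H
  1 × C: 2 H
  1 × C: 1 H
  1 × C (aromatic): no H
  1 × O: no H
  1 × S: 1 H
  Total hydrogens = 16.
Molecular formula: C11H16N2OS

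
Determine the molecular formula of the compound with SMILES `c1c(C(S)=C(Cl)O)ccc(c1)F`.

C8H6ClFOS

Heavy atoms from the SMILES: 8 C, 1 Cl, 1 F, 1 O, 1 S.
Implicit hydrogens by atom environment:
  4 × C (aromatic): 1 H each → 4
  2 × C: no H
  2 × C (aromatic): no H
  1 × Cl: no H
  1 × F: no H
  1 × O: 1 H
  1 × S: 1 H
  Total hydrogens = 6.
Molecular formula: C8H6ClFOS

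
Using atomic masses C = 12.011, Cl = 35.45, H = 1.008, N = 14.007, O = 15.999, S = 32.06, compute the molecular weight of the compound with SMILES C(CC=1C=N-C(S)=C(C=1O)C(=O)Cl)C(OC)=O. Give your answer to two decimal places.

Molecular formula: C10H10ClNO4S.
M = 10×12.011 + 1×35.45 + 10×1.008 + 1×14.007 + 4×15.999 + 1×32.06 = 275.70 g/mol.

275.70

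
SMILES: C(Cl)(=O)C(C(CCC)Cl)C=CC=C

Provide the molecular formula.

Heavy atoms from the SMILES: 10 C, 2 Cl, 1 O.
Implicit hydrogens by atom environment:
  5 × C: 1 H each → 5
  3 × C: 2 H each → 6
  2 × Cl: no H
  1 × C: 3 H
  1 × C: no H
  1 × O: no H
  Total hydrogens = 14.
Molecular formula: C10H14Cl2O

C10H14Cl2O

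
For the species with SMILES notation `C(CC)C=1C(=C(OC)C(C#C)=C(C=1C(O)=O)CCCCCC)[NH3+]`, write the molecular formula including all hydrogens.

C19H28NO3+

Heavy atoms from the SMILES: 19 C, 1 N, 3 O.
Implicit hydrogens by atom environment:
  7 × C: 2 H each → 14
  6 × C (aromatic): no H
  3 × C: 3 H each → 9
  2 × C: no H
  2 × O: no H
  1 × C: 1 H
  1 × N (charge +1): 3 H
  1 × O: 1 H
  Total hydrogens = 28.
Net charge +1.
Molecular formula: C19H28NO3+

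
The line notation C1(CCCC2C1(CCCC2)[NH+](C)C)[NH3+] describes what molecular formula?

[C12H26N2]2+

Heavy atoms from the SMILES: 12 C, 2 N.
Implicit hydrogens by atom environment:
  7 × C: 2 H each → 14
  2 × C: 3 H each → 6
  2 × C: 1 H each → 2
  1 × C: no H
  1 × N (charge +1): 3 H
  1 × N (charge +1): 1 H
  Total hydrogens = 26.
Net charge +2.
Molecular formula: [C12H26N2]2+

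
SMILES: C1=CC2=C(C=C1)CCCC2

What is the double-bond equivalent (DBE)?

5

Molecular formula from the SMILES: C10H12.
DoU = (2C + 2 + N − H − X)/2 = (2·10 + 2 + 0 − 12 − 0)/2 = 10/2 = 5.
(Structurally: 2 ring(s) + 3 π bond(s) = 5.)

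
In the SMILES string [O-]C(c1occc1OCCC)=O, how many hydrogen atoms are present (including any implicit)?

Hydrogens are implicit in SMILES; fill each atom to its normal valence:
  2 × C: 2 H each → 4
  2 × C (aromatic): 1 H each → 2
  2 × C (aromatic): no H
  2 × O: no H
  1 × C: 3 H
  1 × C: no H
  1 × O (aromatic): no H
  1 × O (charge -1): no H
  Total hydrogens = 9.

9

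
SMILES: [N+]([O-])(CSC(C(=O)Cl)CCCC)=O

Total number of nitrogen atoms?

1

The symbol for nitrogen appears 1 time in the SMILES.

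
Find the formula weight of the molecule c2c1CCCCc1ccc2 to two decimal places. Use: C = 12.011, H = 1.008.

Molecular formula: C10H12.
M = 10×12.011 + 12×1.008 = 132.21 g/mol.

132.21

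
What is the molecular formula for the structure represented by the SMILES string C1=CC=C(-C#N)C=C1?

Heavy atoms from the SMILES: 7 C, 1 N.
Implicit hydrogens by atom environment:
  5 × C (aromatic): 1 H each → 5
  1 × C (aromatic): no H
  1 × C: no H
  1 × N: no H
  Total hydrogens = 5.
Molecular formula: C7H5N

C7H5N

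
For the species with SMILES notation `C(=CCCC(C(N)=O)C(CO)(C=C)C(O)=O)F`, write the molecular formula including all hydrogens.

C11H16FNO4

Heavy atoms from the SMILES: 11 C, 1 F, 1 N, 4 O.
Implicit hydrogens by atom environment:
  4 × C: 2 H each → 8
  4 × C: 1 H each → 4
  3 × C: no H
  2 × O: 1 H each → 2
  2 × O: no H
  1 × F: no H
  1 × N: 2 H
  Total hydrogens = 16.
Molecular formula: C11H16FNO4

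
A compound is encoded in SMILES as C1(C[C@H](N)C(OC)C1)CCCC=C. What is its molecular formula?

Heavy atoms from the SMILES: 11 C, 1 N, 1 O.
Implicit hydrogens by atom environment:
  6 × C: 2 H each → 12
  4 × C: 1 H each → 4
  1 × C: 3 H
  1 × N: 2 H
  1 × O: no H
  Total hydrogens = 21.
Molecular formula: C11H21NO

C11H21NO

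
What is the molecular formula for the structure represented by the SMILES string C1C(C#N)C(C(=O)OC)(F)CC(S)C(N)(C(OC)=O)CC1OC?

C14H21FN2O5S

Heavy atoms from the SMILES: 14 C, 1 F, 2 N, 5 O, 1 S.
Implicit hydrogens by atom environment:
  5 × C: no H
  5 × O: no H
  3 × C: 3 H each → 9
  3 × C: 2 H each → 6
  3 × C: 1 H each → 3
  1 × F: no H
  1 × N: 2 H
  1 × N: no H
  1 × S: 1 H
  Total hydrogens = 21.
Molecular formula: C14H21FN2O5S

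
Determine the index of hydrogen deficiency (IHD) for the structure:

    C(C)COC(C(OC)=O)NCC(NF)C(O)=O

Molecular formula from the SMILES: C9H17FN2O5.
DoU = (2C + 2 + N − H − X)/2 = (2·9 + 2 + 2 − 17 − 1)/2 = 4/2 = 2.
(Structurally: 0 ring(s) + 2 π bond(s) = 2.)

2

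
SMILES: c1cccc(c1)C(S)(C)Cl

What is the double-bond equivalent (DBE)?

4

Molecular formula from the SMILES: C8H9ClS.
DoU = (2C + 2 + N − H − X)/2 = (2·8 + 2 + 0 − 9 − 1)/2 = 8/2 = 4.
(Structurally: 1 ring(s) + 3 π bond(s) = 4.)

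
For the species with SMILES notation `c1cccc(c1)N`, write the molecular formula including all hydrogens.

Heavy atoms from the SMILES: 6 C, 1 N.
Implicit hydrogens by atom environment:
  5 × C (aromatic): 1 H each → 5
  1 × C (aromatic): no H
  1 × N: 2 H
  Total hydrogens = 7.
Molecular formula: C6H7N

C6H7N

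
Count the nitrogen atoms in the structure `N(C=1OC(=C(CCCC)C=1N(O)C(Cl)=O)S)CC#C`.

2

The symbol for nitrogen appears 2 times in the SMILES.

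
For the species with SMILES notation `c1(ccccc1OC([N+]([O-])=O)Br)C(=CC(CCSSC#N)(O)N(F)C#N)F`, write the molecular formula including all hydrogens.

Heavy atoms from the SMILES: 1 Br, 14 C, 2 F, 4 N, 4 O, 2 S.
Implicit hydrogens by atom environment:
  4 × C (aromatic): 1 H each → 4
  4 × C: no H
  3 × N: no H
  2 × C: 2 H each → 4
  2 × C: 1 H each → 2
  2 × C (aromatic): no H
  2 × F: no H
  2 × O: no H
  2 × S: no H
  1 × Br: no H
  1 × N (charge +1): no H
  1 × O: 1 H
  1 × O (charge -1): no H
  Total hydrogens = 11.
Molecular formula: C14H11BrF2N4O4S2

C14H11BrF2N4O4S2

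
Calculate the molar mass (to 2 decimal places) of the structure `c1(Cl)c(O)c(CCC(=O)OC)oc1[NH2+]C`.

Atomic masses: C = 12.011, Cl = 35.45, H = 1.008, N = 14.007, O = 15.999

234.66

Molecular formula: C9H13ClNO4+.
M = 9×12.011 + 1×35.45 + 13×1.008 + 1×14.007 + 4×15.999 = 234.66 g/mol.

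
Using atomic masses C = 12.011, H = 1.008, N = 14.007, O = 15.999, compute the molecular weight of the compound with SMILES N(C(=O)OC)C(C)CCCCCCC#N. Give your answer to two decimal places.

Molecular formula: C11H20N2O2.
M = 11×12.011 + 20×1.008 + 2×14.007 + 2×15.999 = 212.29 g/mol.

212.29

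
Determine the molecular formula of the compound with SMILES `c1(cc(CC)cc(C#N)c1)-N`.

C9H10N2

Heavy atoms from the SMILES: 9 C, 2 N.
Implicit hydrogens by atom environment:
  3 × C (aromatic): 1 H each → 3
  3 × C (aromatic): no H
  1 × C: 3 H
  1 × C: 2 H
  1 × C: no H
  1 × N: 2 H
  1 × N: no H
  Total hydrogens = 10.
Molecular formula: C9H10N2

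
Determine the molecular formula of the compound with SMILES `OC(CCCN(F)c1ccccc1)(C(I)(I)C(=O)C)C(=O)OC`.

C15H18FI2NO4

Heavy atoms from the SMILES: 15 C, 1 F, 2 I, 1 N, 4 O.
Implicit hydrogens by atom environment:
  5 × C (aromatic): 1 H each → 5
  4 × C: no H
  3 × C: 2 H each → 6
  3 × O: no H
  2 × C: 3 H each → 6
  2 × I: no H
  1 × C (aromatic): no H
  1 × F: no H
  1 × N: no H
  1 × O: 1 H
  Total hydrogens = 18.
Molecular formula: C15H18FI2NO4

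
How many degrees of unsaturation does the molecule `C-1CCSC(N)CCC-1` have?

1

Molecular formula from the SMILES: C7H15NS.
DoU = (2C + 2 + N − H − X)/2 = (2·7 + 2 + 1 − 15 − 0)/2 = 2/2 = 1.
(Structurally: 1 ring(s) + 0 π bond(s) = 1.)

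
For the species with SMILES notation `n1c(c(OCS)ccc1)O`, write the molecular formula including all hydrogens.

C6H7NO2S

Heavy atoms from the SMILES: 6 C, 1 N, 2 O, 1 S.
Implicit hydrogens by atom environment:
  3 × C (aromatic): 1 H each → 3
  2 × C (aromatic): no H
  1 × C: 2 H
  1 × N (aromatic): no H
  1 × O: 1 H
  1 × O: no H
  1 × S: 1 H
  Total hydrogens = 7.
Molecular formula: C6H7NO2S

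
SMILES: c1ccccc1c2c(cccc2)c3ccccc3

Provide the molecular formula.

C18H14

Heavy atoms from the SMILES: 18 C.
Implicit hydrogens by atom environment:
  14 × C (aromatic): 1 H each → 14
  4 × C (aromatic): no H
  Total hydrogens = 14.
Molecular formula: C18H14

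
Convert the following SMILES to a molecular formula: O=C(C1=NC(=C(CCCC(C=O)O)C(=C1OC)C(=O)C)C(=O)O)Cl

C15H16ClNO7

Heavy atoms from the SMILES: 15 C, 1 Cl, 1 N, 7 O.
Implicit hydrogens by atom environment:
  5 × C (aromatic): no H
  5 × O: no H
  3 × C: 2 H each → 6
  3 × C: no H
  2 × C: 3 H each → 6
  2 × C: 1 H each → 2
  2 × O: 1 H each → 2
  1 × Cl: no H
  1 × N (aromatic): no H
  Total hydrogens = 16.
Molecular formula: C15H16ClNO7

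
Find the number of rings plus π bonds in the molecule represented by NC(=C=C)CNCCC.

2

Molecular formula from the SMILES: C7H14N2.
DoU = (2C + 2 + N − H − X)/2 = (2·7 + 2 + 2 − 14 − 0)/2 = 4/2 = 2.
(Structurally: 0 ring(s) + 2 π bond(s) = 2.)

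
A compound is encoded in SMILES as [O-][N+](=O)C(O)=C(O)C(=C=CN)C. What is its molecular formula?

Heavy atoms from the SMILES: 6 C, 2 N, 4 O.
Implicit hydrogens by atom environment:
  4 × C: no H
  2 × O: 1 H each → 2
  1 × C: 3 H
  1 × C: 1 H
  1 × N: 2 H
  1 × N (charge +1): no H
  1 × O: no H
  1 × O (charge -1): no H
  Total hydrogens = 8.
Molecular formula: C6H8N2O4

C6H8N2O4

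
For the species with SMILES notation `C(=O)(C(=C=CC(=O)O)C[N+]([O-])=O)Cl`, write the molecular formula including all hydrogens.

Heavy atoms from the SMILES: 6 C, 1 Cl, 1 N, 5 O.
Implicit hydrogens by atom environment:
  4 × C: no H
  3 × O: no H
  1 × C: 2 H
  1 × C: 1 H
  1 × Cl: no H
  1 × N (charge +1): no H
  1 × O: 1 H
  1 × O (charge -1): no H
  Total hydrogens = 4.
Molecular formula: C6H4ClNO5

C6H4ClNO5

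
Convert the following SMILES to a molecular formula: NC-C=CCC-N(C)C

Heavy atoms from the SMILES: 7 C, 2 N.
Implicit hydrogens by atom environment:
  3 × C: 2 H each → 6
  2 × C: 3 H each → 6
  2 × C: 1 H each → 2
  1 × N: 2 H
  1 × N: no H
  Total hydrogens = 16.
Molecular formula: C7H16N2

C7H16N2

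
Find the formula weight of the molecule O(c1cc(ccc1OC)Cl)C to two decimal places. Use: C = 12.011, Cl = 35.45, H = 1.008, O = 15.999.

172.61

Molecular formula: C8H9ClO2.
M = 8×12.011 + 1×35.45 + 9×1.008 + 2×15.999 = 172.61 g/mol.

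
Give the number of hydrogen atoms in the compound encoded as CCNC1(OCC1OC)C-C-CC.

21

Hydrogens are implicit in SMILES; fill each atom to its normal valence:
  5 × C: 2 H each → 10
  3 × C: 3 H each → 9
  2 × O: no H
  1 × C: 1 H
  1 × C: no H
  1 × N: 1 H
  Total hydrogens = 21.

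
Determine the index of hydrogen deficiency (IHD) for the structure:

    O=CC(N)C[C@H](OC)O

Molecular formula from the SMILES: C5H11NO3.
DoU = (2C + 2 + N − H − X)/2 = (2·5 + 2 + 1 − 11 − 0)/2 = 2/2 = 1.
(Structurally: 0 ring(s) + 1 π bond(s) = 1.)

1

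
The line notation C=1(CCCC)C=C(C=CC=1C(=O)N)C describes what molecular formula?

Heavy atoms from the SMILES: 12 C, 1 N, 1 O.
Implicit hydrogens by atom environment:
  3 × C: 2 H each → 6
  3 × C (aromatic): 1 H each → 3
  3 × C (aromatic): no H
  2 × C: 3 H each → 6
  1 × C: no H
  1 × N: 2 H
  1 × O: no H
  Total hydrogens = 17.
Molecular formula: C12H17NO

C12H17NO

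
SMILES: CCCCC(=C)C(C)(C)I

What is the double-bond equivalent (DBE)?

1

Molecular formula from the SMILES: C9H17I.
DoU = (2C + 2 + N − H − X)/2 = (2·9 + 2 + 0 − 17 − 1)/2 = 2/2 = 1.
(Structurally: 0 ring(s) + 1 π bond(s) = 1.)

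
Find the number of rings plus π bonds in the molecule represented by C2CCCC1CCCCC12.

Molecular formula from the SMILES: C10H18.
DoU = (2C + 2 + N − H − X)/2 = (2·10 + 2 + 0 − 18 − 0)/2 = 4/2 = 2.
(Structurally: 2 ring(s) + 0 π bond(s) = 2.)

2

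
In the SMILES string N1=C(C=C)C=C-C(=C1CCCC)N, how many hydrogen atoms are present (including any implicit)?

16

Hydrogens are implicit in SMILES; fill each atom to its normal valence:
  4 × C: 2 H each → 8
  3 × C (aromatic): no H
  2 × C (aromatic): 1 H each → 2
  1 × C: 3 H
  1 × C: 1 H
  1 × N: 2 H
  1 × N (aromatic): no H
  Total hydrogens = 16.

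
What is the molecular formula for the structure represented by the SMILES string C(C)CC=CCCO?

C7H14O

Heavy atoms from the SMILES: 7 C, 1 O.
Implicit hydrogens by atom environment:
  4 × C: 2 H each → 8
  2 × C: 1 H each → 2
  1 × C: 3 H
  1 × O: 1 H
  Total hydrogens = 14.
Molecular formula: C7H14O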